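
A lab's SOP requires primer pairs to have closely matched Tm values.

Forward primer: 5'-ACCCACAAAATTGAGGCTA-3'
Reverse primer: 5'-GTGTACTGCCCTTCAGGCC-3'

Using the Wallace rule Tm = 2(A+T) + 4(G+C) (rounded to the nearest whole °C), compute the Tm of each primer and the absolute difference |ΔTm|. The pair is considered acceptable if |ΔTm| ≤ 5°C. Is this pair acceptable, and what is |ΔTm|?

Forward: A=8 T=3 G=3 C=5 → Tm = 2·11 + 4·8 = 54°C.
Reverse: A=2 T=5 G=5 C=7 → Tm = 2·7 + 4·12 = 62°C.
|ΔTm| = |54 − 62| = 8°C, > 5°C.

|ΔTm| = 8°C; the pair is not acceptable.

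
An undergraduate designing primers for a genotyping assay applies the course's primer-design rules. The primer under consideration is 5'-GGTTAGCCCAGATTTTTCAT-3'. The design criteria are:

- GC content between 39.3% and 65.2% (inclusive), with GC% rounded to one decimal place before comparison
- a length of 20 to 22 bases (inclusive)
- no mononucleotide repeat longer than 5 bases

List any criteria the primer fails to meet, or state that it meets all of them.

Base counts: A=4, T=8, G=4, C=4 (length 20).
GC content: GC 8/20 = 40.0% ✓
length: length 20 ✓
homopolymer run: longest run = 5 ✓

Meets all criteria.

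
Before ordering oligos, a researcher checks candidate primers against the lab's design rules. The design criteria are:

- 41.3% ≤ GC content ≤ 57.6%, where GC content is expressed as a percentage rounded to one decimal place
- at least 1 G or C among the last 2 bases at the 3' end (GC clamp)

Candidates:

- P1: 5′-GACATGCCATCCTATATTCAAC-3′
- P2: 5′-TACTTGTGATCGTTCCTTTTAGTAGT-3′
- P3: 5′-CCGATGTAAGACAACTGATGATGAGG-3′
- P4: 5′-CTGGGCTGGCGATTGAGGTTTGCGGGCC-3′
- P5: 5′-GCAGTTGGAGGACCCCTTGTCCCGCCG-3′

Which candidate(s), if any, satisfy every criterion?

P1 (22 nt, A=7 T=6 G=2 C=7): GC 9/22 = 40.9%, outside 41.3–57.6% ✗; 3' end AC has 1 G/C ✓ — fails.
P2 (26 nt, A=4 T=13 G=5 C=4): GC 9/26 = 34.6%, outside 41.3–57.6% ✗; 3' end GT has 1 G/C ✓ — fails.
P3 (26 nt, A=9 T=5 G=8 C=4): GC 12/26 = 46.2% ✓; 3' end GG has 2 G/C ✓ — passes.
P4 (28 nt, A=2 T=7 G=13 C=6): GC 19/28 = 67.9%, outside 41.3–57.6% ✗; 3' end CC has 2 G/C ✓ — fails.
P5 (27 nt, A=3 T=5 G=9 C=10): GC 19/27 = 70.4%, outside 41.3–57.6% ✗; 3' end CG has 2 G/C ✓ — fails.

P3 only.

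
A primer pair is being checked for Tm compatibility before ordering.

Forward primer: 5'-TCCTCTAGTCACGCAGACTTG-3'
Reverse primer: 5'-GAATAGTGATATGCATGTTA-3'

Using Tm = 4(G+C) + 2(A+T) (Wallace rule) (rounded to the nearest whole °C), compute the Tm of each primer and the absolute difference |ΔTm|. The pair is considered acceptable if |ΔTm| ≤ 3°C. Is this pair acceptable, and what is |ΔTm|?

Forward: A=4 T=6 G=4 C=7 → Tm = 2·10 + 4·11 = 64°C.
Reverse: A=7 T=7 G=5 C=1 → Tm = 2·14 + 4·6 = 52°C.
|ΔTm| = |64 − 52| = 12°C, > 3°C.

|ΔTm| = 12°C; the pair is not acceptable.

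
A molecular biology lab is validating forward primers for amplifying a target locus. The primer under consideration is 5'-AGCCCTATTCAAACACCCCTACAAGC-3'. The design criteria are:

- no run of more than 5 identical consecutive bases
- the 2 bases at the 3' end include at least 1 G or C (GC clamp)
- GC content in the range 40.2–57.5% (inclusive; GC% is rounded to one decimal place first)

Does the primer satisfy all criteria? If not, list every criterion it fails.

Base counts: A=9, T=4, G=2, C=11 (length 26).
homopolymer run: longest run = 4 ✓
GC clamp: 3' end GC has 2 G/C ✓
GC content: GC 13/26 = 50.0% ✓

Meets all criteria.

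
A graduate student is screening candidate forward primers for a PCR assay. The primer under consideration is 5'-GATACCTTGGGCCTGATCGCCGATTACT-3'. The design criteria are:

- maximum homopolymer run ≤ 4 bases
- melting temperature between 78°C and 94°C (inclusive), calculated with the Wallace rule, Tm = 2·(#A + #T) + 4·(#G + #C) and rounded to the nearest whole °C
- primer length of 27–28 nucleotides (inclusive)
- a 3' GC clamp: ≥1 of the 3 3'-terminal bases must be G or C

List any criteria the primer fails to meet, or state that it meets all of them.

Base counts: A=5, T=8, G=7, C=8 (length 28).
homopolymer run: longest run = 3 ✓
Tm: Tm = 2·13 + 4·15 = 86°C ✓
length: length 28 ✓
GC clamp: 3' end ACT has 1 G/C ✓

Meets all criteria.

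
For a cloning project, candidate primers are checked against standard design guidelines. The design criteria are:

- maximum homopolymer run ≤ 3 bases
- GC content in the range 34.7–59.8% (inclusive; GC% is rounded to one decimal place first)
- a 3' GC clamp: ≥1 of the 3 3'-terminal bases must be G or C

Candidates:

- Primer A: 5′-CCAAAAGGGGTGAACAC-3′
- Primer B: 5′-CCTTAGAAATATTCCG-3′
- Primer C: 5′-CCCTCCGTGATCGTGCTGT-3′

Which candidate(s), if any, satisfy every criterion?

Primer A (17 nt, A=7 T=1 G=5 C=4): longest run = 4, exceeds 3 ✗; GC 9/17 = 52.9% ✓; 3' end CAC has 2 G/C ✓ — fails.
Primer B (16 nt, A=5 T=5 G=2 C=4): longest run = 3 ✓; GC 6/16 = 37.5% ✓; 3' end CCG has 3 G/C ✓ — passes.
Primer C (19 nt, A=1 T=6 G=5 C=7): longest run = 3 ✓; GC 12/19 = 63.2%, outside 34.7–59.8% ✗; 3' end TGT has 1 G/C ✓ — fails.

Primer B only.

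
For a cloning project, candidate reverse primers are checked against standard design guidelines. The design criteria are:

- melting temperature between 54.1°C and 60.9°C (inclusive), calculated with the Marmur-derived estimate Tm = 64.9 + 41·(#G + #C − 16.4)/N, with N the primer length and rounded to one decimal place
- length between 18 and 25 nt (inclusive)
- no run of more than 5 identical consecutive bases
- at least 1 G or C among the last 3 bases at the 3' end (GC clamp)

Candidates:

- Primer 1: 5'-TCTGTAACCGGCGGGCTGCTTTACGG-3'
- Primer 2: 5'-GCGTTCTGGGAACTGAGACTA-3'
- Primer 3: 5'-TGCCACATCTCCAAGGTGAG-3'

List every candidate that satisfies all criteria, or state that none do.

Primer 2 only.

Primer 1 (26 nt, A=3 T=7 G=9 C=7): Tm = 64.9 + 41·(16 − 16.4)/26 = 64.3°C, outside 54.1–60.9°C ✗; length 26, outside 18–25 ✗; longest run = 3 ✓; 3' end CGG has 3 G/C ✓ — fails.
Primer 2 (21 nt, A=5 T=5 G=7 C=4): Tm = 64.9 + 41·(11 − 16.4)/21 = 54.4°C ✓; length 21 ✓; longest run = 3 ✓; 3' end CTA has 1 G/C ✓ — passes.
Primer 3 (20 nt, A=5 T=4 G=5 C=6): Tm = 64.9 + 41·(11 − 16.4)/20 = 53.8°C, outside 54.1–60.9°C ✗; length 20 ✓; longest run = 2 ✓; 3' end GAG has 2 G/C ✓ — fails.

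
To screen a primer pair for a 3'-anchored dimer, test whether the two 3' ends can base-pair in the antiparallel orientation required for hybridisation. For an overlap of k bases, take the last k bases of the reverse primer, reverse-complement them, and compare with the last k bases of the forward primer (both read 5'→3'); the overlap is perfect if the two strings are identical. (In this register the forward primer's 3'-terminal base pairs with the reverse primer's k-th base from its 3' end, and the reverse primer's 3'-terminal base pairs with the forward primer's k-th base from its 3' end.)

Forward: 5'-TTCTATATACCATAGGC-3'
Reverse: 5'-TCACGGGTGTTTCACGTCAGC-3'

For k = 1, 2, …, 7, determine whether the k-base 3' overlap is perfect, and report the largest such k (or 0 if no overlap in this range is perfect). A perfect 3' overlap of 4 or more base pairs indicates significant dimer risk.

Last 7 bases (5'→3') — forward …CATAGGC, reverse …CGTCAGC.
Reverse complement of the reverse primer's last 7 bases: GCTGACG; its first k bases are the reverse complement of the reverse primer's last k bases, so a perfect k-base overlap needs the forward primer's last k bases to equal them.
Comparing (forward last k vs required): k=1: C vs G ✗; k=2: GC vs GC ✓; k=3: GGC vs GCT ✗; k=4: AGGC vs GCTG ✗; k=5: TAGGC vs GCTGA ✗; k=6: ATAGGC vs GCTGAC ✗; k=7: CATAGGC vs GCTGACG ✗.
Only k = 2 is perfect, so the longest perfect 3' overlap is 2.

Longest perfect overlap: 2 complementary base pairs; below the dimer-risk threshold (threshold 4).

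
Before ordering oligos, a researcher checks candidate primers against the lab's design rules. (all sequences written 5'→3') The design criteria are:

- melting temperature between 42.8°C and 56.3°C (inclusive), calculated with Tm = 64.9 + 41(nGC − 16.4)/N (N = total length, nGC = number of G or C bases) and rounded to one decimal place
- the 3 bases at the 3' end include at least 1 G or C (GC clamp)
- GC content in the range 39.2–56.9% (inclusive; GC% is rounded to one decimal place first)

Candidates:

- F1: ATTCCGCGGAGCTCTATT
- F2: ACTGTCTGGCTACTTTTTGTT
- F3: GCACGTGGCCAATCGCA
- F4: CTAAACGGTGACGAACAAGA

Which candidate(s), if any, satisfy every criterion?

F1 (18 nt, A=3 T=6 G=4 C=5): Tm = 64.9 + 41·(9 − 16.4)/18 = 48.0°C ✓; 3' end ATT has 0 G/C, need ≥1 ✗; GC 9/18 = 50.0% ✓ — fails.
F2 (21 nt, A=2 T=11 G=4 C=4): Tm = 64.9 + 41·(8 − 16.4)/21 = 48.5°C ✓; 3' end GTT has 1 G/C ✓; GC 8/21 = 38.1%, outside 39.2–56.9% ✗ — fails.
F3 (17 nt, A=4 T=2 G=5 C=6): Tm = 64.9 + 41·(11 − 16.4)/17 = 51.9°C ✓; 3' end GCA has 2 G/C ✓; GC 11/17 = 64.7%, outside 39.2–56.9% ✗ — fails.
F4 (20 nt, A=9 T=2 G=5 C=4): Tm = 64.9 + 41·(9 − 16.4)/20 = 49.7°C ✓; 3' end AGA has 1 G/C ✓; GC 9/20 = 45.0% ✓ — passes.

F4 only.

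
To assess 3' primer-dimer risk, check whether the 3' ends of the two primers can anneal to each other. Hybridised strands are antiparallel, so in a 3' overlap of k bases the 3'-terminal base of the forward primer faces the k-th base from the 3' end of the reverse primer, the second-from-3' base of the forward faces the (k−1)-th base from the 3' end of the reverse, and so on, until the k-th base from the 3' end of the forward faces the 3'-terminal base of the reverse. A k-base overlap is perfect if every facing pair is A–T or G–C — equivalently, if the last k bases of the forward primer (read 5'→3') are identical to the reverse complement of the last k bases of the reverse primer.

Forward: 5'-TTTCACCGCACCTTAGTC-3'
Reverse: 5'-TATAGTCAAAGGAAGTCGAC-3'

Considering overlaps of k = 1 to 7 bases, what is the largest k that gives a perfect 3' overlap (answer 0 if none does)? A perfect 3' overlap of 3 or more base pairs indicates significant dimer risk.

Last 7 bases (5'→3') — forward …CTTAGTC, reverse …AGTCGAC.
Reverse complement of the reverse primer's last 7 bases: GTCGACT; its first k bases are the reverse complement of the reverse primer's last k bases, so a perfect k-base overlap needs the forward primer's last k bases to equal them.
Comparing (forward last k vs required): k=1: C vs G ✗; k=2: TC vs GT ✗; k=3: GTC vs GTC ✓; k=4: AGTC vs GTCG ✗; k=5: TAGTC vs GTCGA ✗; k=6: TTAGTC vs GTCGAC ✗; k=7: CTTAGTC vs GTCGACT ✗.
Only k = 3 is perfect, so the longest perfect 3' overlap is 3.

Longest perfect overlap: 3 complementary base pairs; significant dimer risk (threshold 3).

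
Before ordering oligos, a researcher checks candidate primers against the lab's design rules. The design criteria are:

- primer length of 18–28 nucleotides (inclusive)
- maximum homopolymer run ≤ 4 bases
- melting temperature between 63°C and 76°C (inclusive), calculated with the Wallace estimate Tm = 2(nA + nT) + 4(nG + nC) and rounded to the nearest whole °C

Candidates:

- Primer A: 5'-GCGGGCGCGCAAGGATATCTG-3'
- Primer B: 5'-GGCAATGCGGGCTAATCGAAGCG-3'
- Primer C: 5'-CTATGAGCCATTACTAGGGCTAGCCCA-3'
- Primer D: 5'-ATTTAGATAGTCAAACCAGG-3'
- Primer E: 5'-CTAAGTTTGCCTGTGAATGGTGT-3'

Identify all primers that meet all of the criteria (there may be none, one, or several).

Primer A, Primer B and Primer E.

Primer A (21 nt, A=4 T=3 G=9 C=5): length 21 ✓; longest run = 3 ✓; Tm = 2·7 + 4·14 = 70°C ✓ — passes.
Primer B (23 nt, A=6 T=3 G=9 C=5): length 23 ✓; longest run = 3 ✓; Tm = 2·9 + 4·14 = 74°C ✓ — passes.
Primer C (27 nt, A=7 T=6 G=6 C=8): length 27 ✓; longest run = 3 ✓; Tm = 2·13 + 4·14 = 82°C, outside 63–76°C ✗ — fails.
Primer D (20 nt, A=8 T=5 G=4 C=3): length 20 ✓; longest run = 3 ✓; Tm = 2·13 + 4·7 = 54°C, outside 63–76°C ✗ — fails.
Primer E (23 nt, A=4 T=9 G=7 C=3): length 23 ✓; longest run = 3 ✓; Tm = 2·13 + 4·10 = 66°C ✓ — passes.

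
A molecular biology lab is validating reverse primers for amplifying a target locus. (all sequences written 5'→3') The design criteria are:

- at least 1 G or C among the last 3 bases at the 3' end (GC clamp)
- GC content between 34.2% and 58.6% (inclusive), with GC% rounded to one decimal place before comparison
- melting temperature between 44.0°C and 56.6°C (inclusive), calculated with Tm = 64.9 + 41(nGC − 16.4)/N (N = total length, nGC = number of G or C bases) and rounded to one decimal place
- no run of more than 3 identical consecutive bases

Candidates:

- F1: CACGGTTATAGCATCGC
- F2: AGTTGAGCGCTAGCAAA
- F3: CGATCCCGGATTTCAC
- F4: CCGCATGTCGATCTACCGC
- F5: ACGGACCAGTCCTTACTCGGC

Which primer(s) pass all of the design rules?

F1 (17 nt, A=4 T=4 G=4 C=5): 3' end CGC has 3 G/C ✓; GC 9/17 = 52.9% ✓; Tm = 64.9 + 41·(9 − 16.4)/17 = 47.1°C ✓; longest run = 2 ✓ — passes.
F2 (17 nt, A=6 T=3 G=5 C=3): 3' end AAA has 0 G/C, need ≥1 ✗; GC 8/17 = 47.1% ✓; Tm = 64.9 + 41·(8 − 16.4)/17 = 44.6°C ✓; longest run = 3 ✓ — fails.
F3 (16 nt, A=3 T=4 G=3 C=6): 3' end CAC has 2 G/C ✓; GC 9/16 = 56.3% ✓; Tm = 64.9 + 41·(9 − 16.4)/16 = 45.9°C ✓; longest run = 3 ✓ — passes.
F4 (19 nt, A=3 T=4 G=4 C=8): 3' end CGC has 3 G/C ✓; GC 12/19 = 63.2%, outside 34.2–58.6% ✗; Tm = 64.9 + 41·(12 − 16.4)/19 = 55.4°C ✓; longest run = 2 ✓ — fails.
F5 (21 nt, A=4 T=4 G=5 C=8): 3' end GGC has 3 G/C ✓; GC 13/21 = 61.9%, outside 34.2–58.6% ✗; Tm = 64.9 + 41·(13 − 16.4)/21 = 58.3°C, outside 44.0–56.6°C ✗; longest run = 2 ✓ — fails.

F1 and F3.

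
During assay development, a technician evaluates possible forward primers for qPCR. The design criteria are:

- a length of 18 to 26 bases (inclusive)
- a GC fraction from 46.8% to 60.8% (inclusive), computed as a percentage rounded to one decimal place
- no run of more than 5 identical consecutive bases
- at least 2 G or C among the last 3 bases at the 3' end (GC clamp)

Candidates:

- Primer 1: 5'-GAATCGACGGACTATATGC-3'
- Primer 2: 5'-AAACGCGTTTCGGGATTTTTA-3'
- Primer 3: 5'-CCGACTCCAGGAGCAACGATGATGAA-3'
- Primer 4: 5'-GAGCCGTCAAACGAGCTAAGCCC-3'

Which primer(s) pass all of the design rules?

Primer 1 (19 nt, A=6 T=4 G=5 C=4): length 19 ✓; GC 9/19 = 47.4% ✓; longest run = 2 ✓; 3' end TGC has 2 G/C ✓ — passes.
Primer 2 (21 nt, A=5 T=8 G=5 C=3): length 21 ✓; GC 8/21 = 38.1%, outside 46.8–60.8% ✗; longest run = 5 ✓; 3' end TTA has 0 G/C, need ≥2 ✗ — fails.
Primer 3 (26 nt, A=9 T=3 G=7 C=7): length 26 ✓; GC 14/26 = 53.8% ✓; longest run = 2 ✓; 3' end GAA has 1 G/C, need ≥2 ✗ — fails.
Primer 4 (23 nt, A=7 T=2 G=6 C=8): length 23 ✓; GC 14/23 = 60.9%, outside 46.8–60.8% ✗; longest run = 3 ✓; 3' end CCC has 3 G/C ✓ — fails.

Primer 1 only.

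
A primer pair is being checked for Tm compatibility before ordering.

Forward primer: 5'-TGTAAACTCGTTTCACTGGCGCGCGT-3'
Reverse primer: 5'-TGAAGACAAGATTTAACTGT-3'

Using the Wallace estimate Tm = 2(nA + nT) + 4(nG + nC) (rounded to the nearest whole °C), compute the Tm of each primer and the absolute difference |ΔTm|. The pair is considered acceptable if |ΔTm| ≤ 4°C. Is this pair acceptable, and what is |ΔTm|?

|ΔTm| = 28°C; the pair is not acceptable.

Forward: A=4 T=8 G=7 C=7 → Tm = 2·12 + 4·14 = 80°C.
Reverse: A=8 T=6 G=4 C=2 → Tm = 2·14 + 4·6 = 52°C.
|ΔTm| = |80 − 52| = 28°C, > 4°C.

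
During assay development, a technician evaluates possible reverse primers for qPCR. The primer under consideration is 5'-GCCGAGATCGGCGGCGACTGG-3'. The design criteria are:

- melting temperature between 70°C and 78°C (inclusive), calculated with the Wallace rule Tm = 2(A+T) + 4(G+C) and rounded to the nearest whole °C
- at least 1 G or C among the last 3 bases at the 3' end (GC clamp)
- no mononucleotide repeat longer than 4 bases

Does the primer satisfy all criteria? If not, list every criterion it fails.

Base counts: A=3, T=2, G=10, C=6 (length 21).
Tm: Tm = 2·5 + 4·16 = 74°C ✓
GC clamp: 3' end TGG has 2 G/C ✓
homopolymer run: longest run = 2 ✓

Meets all criteria.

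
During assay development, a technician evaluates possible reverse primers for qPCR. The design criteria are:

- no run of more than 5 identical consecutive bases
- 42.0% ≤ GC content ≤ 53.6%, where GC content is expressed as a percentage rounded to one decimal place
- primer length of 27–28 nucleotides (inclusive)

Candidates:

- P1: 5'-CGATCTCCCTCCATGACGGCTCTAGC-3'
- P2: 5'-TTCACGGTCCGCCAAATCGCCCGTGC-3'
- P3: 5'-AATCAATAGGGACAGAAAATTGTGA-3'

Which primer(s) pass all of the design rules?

P1 (26 nt, A=4 T=6 G=5 C=11): longest run = 3 ✓; GC 16/26 = 61.5%, outside 42.0–53.6% ✗; length 26, outside 27–28 ✗ — fails.
P2 (26 nt, A=4 T=5 G=6 C=11): longest run = 3 ✓; GC 17/26 = 65.4%, outside 42.0–53.6% ✗; length 26, outside 27–28 ✗ — fails.
P3 (25 nt, A=12 T=5 G=6 C=2): longest run = 4 ✓; GC 8/25 = 32.0%, outside 42.0–53.6% ✗; length 25, outside 27–28 ✗ — fails.

None of the candidates satisfy all criteria.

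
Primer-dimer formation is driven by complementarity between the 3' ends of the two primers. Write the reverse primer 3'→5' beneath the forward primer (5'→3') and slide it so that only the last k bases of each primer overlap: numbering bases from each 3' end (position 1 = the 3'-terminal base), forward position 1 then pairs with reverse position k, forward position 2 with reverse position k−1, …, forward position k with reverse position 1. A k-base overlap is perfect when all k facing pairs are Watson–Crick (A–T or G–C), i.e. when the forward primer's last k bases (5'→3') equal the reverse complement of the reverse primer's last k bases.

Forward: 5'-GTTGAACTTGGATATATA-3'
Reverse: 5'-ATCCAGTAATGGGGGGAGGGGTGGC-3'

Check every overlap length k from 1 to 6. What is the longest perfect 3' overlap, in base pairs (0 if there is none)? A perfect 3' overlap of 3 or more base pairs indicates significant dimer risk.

Last 6 bases (5'→3') — forward …TATATA, reverse …GGTGGC.
Reverse complement of the reverse primer's last 6 bases: GCCACC; its first k bases are the reverse complement of the reverse primer's last k bases, so a perfect k-base overlap needs the forward primer's last k bases to equal them.
Comparing (forward last k vs required): k=1: A vs G ✗; k=2: TA vs GC ✗; k=3: ATA vs GCC ✗; k=4: TATA vs GCCA ✗; k=5: ATATA vs GCCAC ✗; k=6: TATATA vs GCCACC ✗.
No overlap length from 1 to 6 is perfect, so the longest perfect 3' overlap is 0.

Longest perfect overlap: 0 complementary base pairs; below the dimer-risk threshold (threshold 3).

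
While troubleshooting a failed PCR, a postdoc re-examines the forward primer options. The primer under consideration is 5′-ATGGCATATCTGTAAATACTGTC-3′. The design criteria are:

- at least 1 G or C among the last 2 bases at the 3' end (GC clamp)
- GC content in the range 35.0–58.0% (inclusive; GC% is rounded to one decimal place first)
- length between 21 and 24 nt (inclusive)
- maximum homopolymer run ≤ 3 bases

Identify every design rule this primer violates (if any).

Base counts: A=7, T=8, G=4, C=4 (length 23).
GC clamp: 3' end TC has 1 G/C ✓
GC content: GC 8/23 = 34.8%, outside 35.0–58.0% ✗
length: length 23 ✓
homopolymer run: longest run = 3 ✓

Fails: GC content.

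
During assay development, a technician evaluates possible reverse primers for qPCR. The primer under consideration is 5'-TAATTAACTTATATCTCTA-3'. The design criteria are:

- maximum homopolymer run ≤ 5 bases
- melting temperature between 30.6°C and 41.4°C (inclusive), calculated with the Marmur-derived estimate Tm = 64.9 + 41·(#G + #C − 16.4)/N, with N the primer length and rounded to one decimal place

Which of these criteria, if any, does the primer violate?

Base counts: A=7, T=9, G=0, C=3 (length 19).
homopolymer run: longest run = 2 ✓
Tm: Tm = 64.9 + 41·(3 − 16.4)/19 = 36.0°C ✓

Meets all criteria.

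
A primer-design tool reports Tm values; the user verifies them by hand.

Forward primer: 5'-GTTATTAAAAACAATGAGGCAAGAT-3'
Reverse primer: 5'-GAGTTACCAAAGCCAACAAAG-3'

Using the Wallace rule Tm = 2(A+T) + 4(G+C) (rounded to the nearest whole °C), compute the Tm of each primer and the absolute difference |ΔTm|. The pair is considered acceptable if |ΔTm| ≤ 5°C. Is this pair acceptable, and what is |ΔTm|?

Forward: A=12 T=6 G=5 C=2 → Tm = 2·18 + 4·7 = 64°C.
Reverse: A=10 T=2 G=4 C=5 → Tm = 2·12 + 4·9 = 60°C.
|ΔTm| = |64 − 60| = 4°C, ≤ 5°C.

|ΔTm| = 4°C; the pair is acceptable.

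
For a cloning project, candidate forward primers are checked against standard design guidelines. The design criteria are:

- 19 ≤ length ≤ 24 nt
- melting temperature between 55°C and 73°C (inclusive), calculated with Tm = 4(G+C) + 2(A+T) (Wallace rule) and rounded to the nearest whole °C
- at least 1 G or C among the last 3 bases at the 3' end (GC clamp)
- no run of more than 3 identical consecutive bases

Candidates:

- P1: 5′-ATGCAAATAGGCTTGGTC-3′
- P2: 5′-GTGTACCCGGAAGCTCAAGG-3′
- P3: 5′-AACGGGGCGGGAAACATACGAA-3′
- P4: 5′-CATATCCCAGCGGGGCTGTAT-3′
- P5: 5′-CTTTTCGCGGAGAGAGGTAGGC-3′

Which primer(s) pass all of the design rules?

P1 (18 nt, A=5 T=5 G=5 C=3): length 18, outside 19–24 ✗; Tm = 2·10 + 4·8 = 52°C, outside 55–73°C ✗; 3' end GTC has 2 G/C ✓; longest run = 3 ✓ — fails.
P2 (20 nt, A=5 T=3 G=7 C=5): length 20 ✓; Tm = 2·8 + 4·12 = 64°C ✓; 3' end AGG has 2 G/C ✓; longest run = 3 ✓ — passes.
P3 (22 nt, A=9 T=1 G=8 C=4): length 22 ✓; Tm = 2·10 + 4·12 = 68°C ✓; 3' end GAA has 1 G/C ✓; longest run = 4, exceeds 3 ✗ — fails.
P4 (21 nt, A=4 T=5 G=6 C=6): length 21 ✓; Tm = 2·9 + 4·12 = 66°C ✓; 3' end TAT has 0 G/C, need ≥1 ✗; longest run = 4, exceeds 3 ✗ — fails.
P5 (22 nt, A=4 T=5 G=9 C=4): length 22 ✓; Tm = 2·9 + 4·13 = 70°C ✓; 3' end GGC has 3 G/C ✓; longest run = 4, exceeds 3 ✗ — fails.

P2 only.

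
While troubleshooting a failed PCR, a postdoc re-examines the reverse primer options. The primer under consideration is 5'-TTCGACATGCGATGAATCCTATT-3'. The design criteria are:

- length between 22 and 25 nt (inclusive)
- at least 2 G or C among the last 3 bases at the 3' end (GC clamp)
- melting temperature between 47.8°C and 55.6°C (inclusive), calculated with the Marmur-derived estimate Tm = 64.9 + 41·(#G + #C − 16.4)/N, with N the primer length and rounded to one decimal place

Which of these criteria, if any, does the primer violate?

Fails: GC clamp.

Base counts: A=6, T=8, G=4, C=5 (length 23).
length: length 23 ✓
GC clamp: 3' end ATT has 0 G/C, need ≥2 ✗
Tm: Tm = 64.9 + 41·(9 − 16.4)/23 = 51.7°C ✓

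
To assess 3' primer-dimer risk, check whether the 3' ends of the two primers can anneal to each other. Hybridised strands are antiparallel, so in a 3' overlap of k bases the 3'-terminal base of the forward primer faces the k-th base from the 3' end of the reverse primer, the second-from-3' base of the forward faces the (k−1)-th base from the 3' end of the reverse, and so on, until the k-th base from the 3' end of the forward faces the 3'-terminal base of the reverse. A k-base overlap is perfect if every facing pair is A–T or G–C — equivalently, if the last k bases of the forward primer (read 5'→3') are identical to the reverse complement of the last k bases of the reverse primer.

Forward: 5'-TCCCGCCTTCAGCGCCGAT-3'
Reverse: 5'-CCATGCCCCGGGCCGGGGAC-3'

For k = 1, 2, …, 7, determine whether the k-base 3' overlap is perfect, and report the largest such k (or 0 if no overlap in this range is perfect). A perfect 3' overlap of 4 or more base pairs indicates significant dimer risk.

Last 7 bases (5'→3') — forward …CGCCGAT, reverse …CGGGGAC.
Reverse complement of the reverse primer's last 7 bases: GTCCCCG; its first k bases are the reverse complement of the reverse primer's last k bases, so a perfect k-base overlap needs the forward primer's last k bases to equal them.
Comparing (forward last k vs required): k=1: T vs G ✗; k=2: AT vs GT ✗; k=3: GAT vs GTC ✗; k=4: CGAT vs GTCC ✗; k=5: CCGAT vs GTCCC ✗; k=6: GCCGAT vs GTCCCC ✗; k=7: CGCCGAT vs GTCCCCG ✗.
No overlap length from 1 to 7 is perfect, so the longest perfect 3' overlap is 0.

Longest perfect overlap: 0 complementary base pairs; below the dimer-risk threshold (threshold 4).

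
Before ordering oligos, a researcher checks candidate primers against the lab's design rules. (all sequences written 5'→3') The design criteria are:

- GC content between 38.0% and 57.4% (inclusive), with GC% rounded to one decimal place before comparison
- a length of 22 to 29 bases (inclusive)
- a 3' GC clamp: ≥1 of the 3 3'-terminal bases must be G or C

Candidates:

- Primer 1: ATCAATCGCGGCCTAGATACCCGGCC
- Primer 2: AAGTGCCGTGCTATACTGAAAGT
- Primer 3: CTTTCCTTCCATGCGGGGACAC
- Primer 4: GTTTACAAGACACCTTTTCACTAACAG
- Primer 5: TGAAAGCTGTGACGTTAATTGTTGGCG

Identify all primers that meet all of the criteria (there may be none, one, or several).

Primer 2 and Primer 5.

Primer 1 (26 nt, A=6 T=4 G=6 C=10): GC 16/26 = 61.5%, outside 38.0–57.4% ✗; length 26 ✓; 3' end GCC has 3 G/C ✓ — fails.
Primer 2 (23 nt, A=7 T=6 G=6 C=4): GC 10/23 = 43.5% ✓; length 23 ✓; 3' end AGT has 1 G/C ✓ — passes.
Primer 3 (22 nt, A=3 T=6 G=5 C=8): GC 13/22 = 59.1%, outside 38.0–57.4% ✗; length 22 ✓; 3' end CAC has 2 G/C ✓ — fails.
Primer 4 (27 nt, A=9 T=8 G=3 C=7): GC 10/27 = 37.0%, outside 38.0–57.4% ✗; length 27 ✓; 3' end CAG has 2 G/C ✓ — fails.
Primer 5 (27 nt, A=6 T=9 G=9 C=3): GC 12/27 = 44.4% ✓; length 27 ✓; 3' end GCG has 3 G/C ✓ — passes.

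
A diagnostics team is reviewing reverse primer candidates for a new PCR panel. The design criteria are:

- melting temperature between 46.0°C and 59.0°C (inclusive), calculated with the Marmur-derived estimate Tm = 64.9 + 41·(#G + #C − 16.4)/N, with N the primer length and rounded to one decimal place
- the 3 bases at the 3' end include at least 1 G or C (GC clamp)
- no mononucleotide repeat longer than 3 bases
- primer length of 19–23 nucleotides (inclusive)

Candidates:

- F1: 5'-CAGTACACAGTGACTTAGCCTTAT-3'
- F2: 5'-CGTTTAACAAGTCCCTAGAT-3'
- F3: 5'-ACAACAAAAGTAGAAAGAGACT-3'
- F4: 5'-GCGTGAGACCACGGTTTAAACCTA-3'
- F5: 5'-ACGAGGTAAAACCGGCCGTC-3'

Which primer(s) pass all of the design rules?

F1 (24 nt, A=7 T=7 G=4 C=6): Tm = 64.9 + 41·(10 − 16.4)/24 = 54.0°C ✓; 3' end TAT has 0 G/C, need ≥1 ✗; longest run = 2 ✓; length 24, outside 19–23 ✗ — fails.
F2 (20 nt, A=6 T=6 G=3 C=5): Tm = 64.9 + 41·(8 − 16.4)/20 = 47.7°C ✓; 3' end GAT has 1 G/C ✓; longest run = 3 ✓; length 20 ✓ — passes.
F3 (22 nt, A=13 T=2 G=4 C=3): Tm = 64.9 + 41·(7 − 16.4)/22 = 47.4°C ✓; 3' end ACT has 1 G/C ✓; longest run = 4, exceeds 3 ✗; length 22 ✓ — fails.
F4 (24 nt, A=7 T=5 G=6 C=6): Tm = 64.9 + 41·(12 − 16.4)/24 = 57.4°C ✓; 3' end CTA has 1 G/C ✓; longest run = 3 ✓; length 24, outside 19–23 ✗ — fails.
F5 (20 nt, A=6 T=2 G=6 C=6): Tm = 64.9 + 41·(12 − 16.4)/20 = 55.9°C ✓; 3' end GTC has 2 G/C ✓; longest run = 4, exceeds 3 ✗; length 20 ✓ — fails.

F2 only.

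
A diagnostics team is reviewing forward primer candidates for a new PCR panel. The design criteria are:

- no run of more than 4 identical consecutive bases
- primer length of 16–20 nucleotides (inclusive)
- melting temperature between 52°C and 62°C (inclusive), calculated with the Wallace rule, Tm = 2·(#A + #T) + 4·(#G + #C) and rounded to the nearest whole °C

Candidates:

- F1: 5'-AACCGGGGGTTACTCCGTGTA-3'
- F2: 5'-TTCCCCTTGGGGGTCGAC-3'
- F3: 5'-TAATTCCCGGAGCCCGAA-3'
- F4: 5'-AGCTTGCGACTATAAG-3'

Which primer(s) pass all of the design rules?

F1 (21 nt, A=4 T=5 G=7 C=5): longest run = 5, exceeds 4 ✗; length 21, outside 16–20 ✗; Tm = 2·9 + 4·12 = 66°C, outside 52–62°C ✗ — fails.
F2 (18 nt, A=1 T=5 G=6 C=6): longest run = 5, exceeds 4 ✗; length 18 ✓; Tm = 2·6 + 4·12 = 60°C ✓ — fails.
F3 (18 nt, A=5 T=3 G=4 C=6): longest run = 3 ✓; length 18 ✓; Tm = 2·8 + 4·10 = 56°C ✓ — passes.
F4 (16 nt, A=5 T=4 G=4 C=3): longest run = 2 ✓; length 16 ✓; Tm = 2·9 + 4·7 = 46°C, outside 52–62°C ✗ — fails.

F3 only.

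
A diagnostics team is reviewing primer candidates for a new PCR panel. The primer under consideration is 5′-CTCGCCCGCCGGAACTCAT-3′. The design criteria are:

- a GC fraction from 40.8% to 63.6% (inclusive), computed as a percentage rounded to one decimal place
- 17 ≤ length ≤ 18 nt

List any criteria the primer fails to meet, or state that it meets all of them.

Fails: GC content, length.

Base counts: A=3, T=3, G=4, C=9 (length 19).
GC content: GC 13/19 = 68.4%, outside 40.8–63.6% ✗
length: length 19, outside 17–18 ✗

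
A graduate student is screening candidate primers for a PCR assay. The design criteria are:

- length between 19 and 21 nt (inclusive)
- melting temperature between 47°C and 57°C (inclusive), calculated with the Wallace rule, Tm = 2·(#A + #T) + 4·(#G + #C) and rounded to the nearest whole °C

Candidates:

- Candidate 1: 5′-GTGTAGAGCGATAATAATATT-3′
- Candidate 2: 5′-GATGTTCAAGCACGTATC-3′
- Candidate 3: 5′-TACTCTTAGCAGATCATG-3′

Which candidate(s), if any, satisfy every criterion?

Candidate 1 only.

Candidate 1 (21 nt, A=8 T=7 G=5 C=1): length 21 ✓; Tm = 2·15 + 4·6 = 54°C ✓ — passes.
Candidate 2 (18 nt, A=5 T=5 G=4 C=4): length 18, outside 19–21 ✗; Tm = 2·10 + 4·8 = 52°C ✓ — fails.
Candidate 3 (18 nt, A=5 T=6 G=3 C=4): length 18, outside 19–21 ✗; Tm = 2·11 + 4·7 = 50°C ✓ — fails.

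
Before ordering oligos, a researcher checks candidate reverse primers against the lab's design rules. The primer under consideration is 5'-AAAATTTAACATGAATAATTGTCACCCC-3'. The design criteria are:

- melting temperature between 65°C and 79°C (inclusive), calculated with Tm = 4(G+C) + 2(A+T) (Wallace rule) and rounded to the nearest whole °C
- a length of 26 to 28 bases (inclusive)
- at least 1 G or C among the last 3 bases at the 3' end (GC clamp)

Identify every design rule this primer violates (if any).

Meets all criteria.

Base counts: A=12, T=8, G=2, C=6 (length 28).
Tm: Tm = 2·20 + 4·8 = 72°C ✓
length: length 28 ✓
GC clamp: 3' end CCC has 3 G/C ✓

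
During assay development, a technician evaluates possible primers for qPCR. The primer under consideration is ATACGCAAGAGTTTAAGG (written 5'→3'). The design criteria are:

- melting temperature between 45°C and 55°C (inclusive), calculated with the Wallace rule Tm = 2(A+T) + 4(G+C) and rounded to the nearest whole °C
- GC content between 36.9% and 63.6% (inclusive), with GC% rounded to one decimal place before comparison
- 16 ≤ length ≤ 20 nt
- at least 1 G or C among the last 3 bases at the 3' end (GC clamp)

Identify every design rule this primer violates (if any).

Base counts: A=7, T=4, G=5, C=2 (length 18).
Tm: Tm = 2·11 + 4·7 = 50°C ✓
GC content: GC 7/18 = 38.9% ✓
length: length 18 ✓
GC clamp: 3' end AGG has 2 G/C ✓

Meets all criteria.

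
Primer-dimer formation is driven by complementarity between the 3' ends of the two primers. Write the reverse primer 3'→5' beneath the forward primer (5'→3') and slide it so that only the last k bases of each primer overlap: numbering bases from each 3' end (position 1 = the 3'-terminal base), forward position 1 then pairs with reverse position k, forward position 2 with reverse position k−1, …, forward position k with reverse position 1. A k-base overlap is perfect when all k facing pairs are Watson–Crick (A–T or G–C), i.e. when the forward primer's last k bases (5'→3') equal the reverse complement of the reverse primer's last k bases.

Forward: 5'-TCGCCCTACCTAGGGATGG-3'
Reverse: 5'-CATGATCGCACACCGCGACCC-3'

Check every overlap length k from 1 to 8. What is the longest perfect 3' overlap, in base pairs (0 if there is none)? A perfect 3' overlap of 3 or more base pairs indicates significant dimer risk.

Last 8 bases (5'→3') — forward …AGGGATGG, reverse …CGCGACCC.
Reverse complement of the reverse primer's last 8 bases: GGGTCGCG; its first k bases are the reverse complement of the reverse primer's last k bases, so a perfect k-base overlap needs the forward primer's last k bases to equal them.
Comparing (forward last k vs required): k=1: G vs G ✓; k=2: GG vs GG ✓; k=3: TGG vs GGG ✗; k=4: ATGG vs GGGT ✗; k=5: GATGG vs GGGTC ✗; k=6: GGATGG vs GGGTCG ✗; k=7: GGGATGG vs GGGTCGC ✗; k=8: AGGGATGG vs GGGTCGCG ✗.
Perfect overlaps at k = 1, 2; the largest is 2.

Longest perfect overlap: 2 complementary base pairs; below the dimer-risk threshold (threshold 3).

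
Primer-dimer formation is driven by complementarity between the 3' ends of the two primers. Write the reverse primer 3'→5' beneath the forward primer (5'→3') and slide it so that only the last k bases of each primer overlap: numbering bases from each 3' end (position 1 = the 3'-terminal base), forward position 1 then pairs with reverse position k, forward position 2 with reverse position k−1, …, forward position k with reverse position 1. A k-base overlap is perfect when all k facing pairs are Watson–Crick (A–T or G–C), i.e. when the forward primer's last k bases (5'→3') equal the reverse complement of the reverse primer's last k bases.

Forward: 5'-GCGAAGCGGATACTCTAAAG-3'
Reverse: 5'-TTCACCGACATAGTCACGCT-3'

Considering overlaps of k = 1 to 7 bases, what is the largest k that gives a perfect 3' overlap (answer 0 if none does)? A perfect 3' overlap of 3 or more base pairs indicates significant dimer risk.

Longest perfect overlap: 2 complementary base pairs; below the dimer-risk threshold (threshold 3).

Last 7 bases (5'→3') — forward …TCTAAAG, reverse …TCACGCT.
Reverse complement of the reverse primer's last 7 bases: AGCGTGA; its first k bases are the reverse complement of the reverse primer's last k bases, so a perfect k-base overlap needs the forward primer's last k bases to equal them.
Comparing (forward last k vs required): k=1: G vs A ✗; k=2: AG vs AG ✓; k=3: AAG vs AGC ✗; k=4: AAAG vs AGCG ✗; k=5: TAAAG vs AGCGT ✗; k=6: CTAAAG vs AGCGTG ✗; k=7: TCTAAAG vs AGCGTGA ✗.
Only k = 2 is perfect, so the longest perfect 3' overlap is 2.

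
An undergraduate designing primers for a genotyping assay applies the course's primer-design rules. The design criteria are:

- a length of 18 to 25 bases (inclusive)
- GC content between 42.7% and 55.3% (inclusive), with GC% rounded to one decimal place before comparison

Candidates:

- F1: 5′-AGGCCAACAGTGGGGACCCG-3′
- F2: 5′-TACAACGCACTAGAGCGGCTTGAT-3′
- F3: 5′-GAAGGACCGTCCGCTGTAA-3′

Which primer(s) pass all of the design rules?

F1 (20 nt, A=5 T=1 G=8 C=6): length 20 ✓; GC 14/20 = 70.0%, outside 42.7–55.3% ✗ — fails.
F2 (24 nt, A=7 T=5 G=6 C=6): length 24 ✓; GC 12/24 = 50.0% ✓ — passes.
F3 (19 nt, A=5 T=3 G=6 C=5): length 19 ✓; GC 11/19 = 57.9%, outside 42.7–55.3% ✗ — fails.

F2 only.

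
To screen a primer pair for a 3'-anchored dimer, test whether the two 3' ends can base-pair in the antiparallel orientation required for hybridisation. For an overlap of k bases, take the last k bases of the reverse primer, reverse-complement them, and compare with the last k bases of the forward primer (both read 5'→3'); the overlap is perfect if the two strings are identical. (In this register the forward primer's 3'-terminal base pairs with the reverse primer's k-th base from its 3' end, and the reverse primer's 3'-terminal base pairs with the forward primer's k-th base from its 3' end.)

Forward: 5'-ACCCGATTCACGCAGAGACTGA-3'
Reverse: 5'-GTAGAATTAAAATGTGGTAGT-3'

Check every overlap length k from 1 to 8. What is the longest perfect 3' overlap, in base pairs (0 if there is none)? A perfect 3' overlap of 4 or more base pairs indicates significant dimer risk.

Longest perfect overlap: 1 complementary base pair; below the dimer-risk threshold (threshold 4).

Last 8 bases (5'→3') — forward …GAGACTGA, reverse …GTGGTAGT.
Reverse complement of the reverse primer's last 8 bases: ACTACCAC; its first k bases are the reverse complement of the reverse primer's last k bases, so a perfect k-base overlap needs the forward primer's last k bases to equal them.
Comparing (forward last k vs required): k=1: A vs A ✓; k=2: GA vs AC ✗; k=3: TGA vs ACT ✗; k=4: CTGA vs ACTA ✗; k=5: ACTGA vs ACTAC ✗; k=6: GACTGA vs ACTACC ✗; k=7: AGACTGA vs ACTACCA ✗; k=8: GAGACTGA vs ACTACCAC ✗.
Only k = 1 is perfect, so the longest perfect 3' overlap is 1.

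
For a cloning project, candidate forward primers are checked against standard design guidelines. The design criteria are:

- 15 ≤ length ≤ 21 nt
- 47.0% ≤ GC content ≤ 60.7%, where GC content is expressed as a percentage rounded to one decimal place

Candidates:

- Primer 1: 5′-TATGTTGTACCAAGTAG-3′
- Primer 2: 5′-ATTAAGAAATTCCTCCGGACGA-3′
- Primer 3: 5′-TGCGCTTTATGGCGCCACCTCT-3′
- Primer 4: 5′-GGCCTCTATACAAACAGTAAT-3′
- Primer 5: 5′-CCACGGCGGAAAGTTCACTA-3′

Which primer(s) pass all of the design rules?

Primer 5 only.

Primer 1 (17 nt, A=5 T=6 G=4 C=2): length 17 ✓; GC 6/17 = 35.3%, outside 47.0–60.7% ✗ — fails.
Primer 2 (22 nt, A=8 T=5 G=4 C=5): length 22, outside 15–21 ✗; GC 9/22 = 40.9%, outside 47.0–60.7% ✗ — fails.
Primer 3 (22 nt, A=2 T=7 G=5 C=8): length 22, outside 15–21 ✗; GC 13/22 = 59.1% ✓ — fails.
Primer 4 (21 nt, A=8 T=5 G=3 C=5): length 21 ✓; GC 8/21 = 38.1%, outside 47.0–60.7% ✗ — fails.
Primer 5 (20 nt, A=6 T=3 G=5 C=6): length 20 ✓; GC 11/20 = 55.0% ✓ — passes.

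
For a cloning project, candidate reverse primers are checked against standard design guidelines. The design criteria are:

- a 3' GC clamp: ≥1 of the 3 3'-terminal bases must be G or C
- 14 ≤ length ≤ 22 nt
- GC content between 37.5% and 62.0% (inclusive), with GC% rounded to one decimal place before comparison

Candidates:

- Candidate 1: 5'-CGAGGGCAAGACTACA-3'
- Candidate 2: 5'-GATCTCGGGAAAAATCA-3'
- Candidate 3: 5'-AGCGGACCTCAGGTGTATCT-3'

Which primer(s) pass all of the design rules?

Candidate 1, Candidate 2 and Candidate 3.

Candidate 1 (16 nt, A=6 T=1 G=5 C=4): 3' end ACA has 1 G/C ✓; length 16 ✓; GC 9/16 = 56.3% ✓ — passes.
Candidate 2 (17 nt, A=7 T=3 G=4 C=3): 3' end TCA has 1 G/C ✓; length 17 ✓; GC 7/17 = 41.2% ✓ — passes.
Candidate 3 (20 nt, A=4 T=5 G=6 C=5): 3' end TCT has 1 G/C ✓; length 20 ✓; GC 11/20 = 55.0% ✓ — passes.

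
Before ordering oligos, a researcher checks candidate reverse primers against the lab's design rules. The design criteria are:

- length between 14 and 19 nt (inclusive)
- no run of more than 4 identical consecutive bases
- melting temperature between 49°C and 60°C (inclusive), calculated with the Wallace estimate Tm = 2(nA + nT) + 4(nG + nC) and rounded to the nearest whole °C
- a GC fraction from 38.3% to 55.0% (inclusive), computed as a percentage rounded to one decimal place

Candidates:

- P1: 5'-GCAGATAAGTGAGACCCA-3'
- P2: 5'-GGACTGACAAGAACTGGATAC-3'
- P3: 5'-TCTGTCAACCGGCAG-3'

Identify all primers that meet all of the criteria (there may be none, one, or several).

P1 (18 nt, A=7 T=2 G=5 C=4): length 18 ✓; longest run = 3 ✓; Tm = 2·9 + 4·9 = 54°C ✓; GC 9/18 = 50.0% ✓ — passes.
P2 (21 nt, A=8 T=3 G=6 C=4): length 21, outside 14–19 ✗; longest run = 2 ✓; Tm = 2·11 + 4·10 = 62°C, outside 49–60°C ✗; GC 10/21 = 47.6% ✓ — fails.
P3 (15 nt, A=3 T=3 G=4 C=5): length 15 ✓; longest run = 2 ✓; Tm = 2·6 + 4·9 = 48°C, outside 49–60°C ✗; GC 9/15 = 60.0%, outside 38.3–55.0% ✗ — fails.

P1 only.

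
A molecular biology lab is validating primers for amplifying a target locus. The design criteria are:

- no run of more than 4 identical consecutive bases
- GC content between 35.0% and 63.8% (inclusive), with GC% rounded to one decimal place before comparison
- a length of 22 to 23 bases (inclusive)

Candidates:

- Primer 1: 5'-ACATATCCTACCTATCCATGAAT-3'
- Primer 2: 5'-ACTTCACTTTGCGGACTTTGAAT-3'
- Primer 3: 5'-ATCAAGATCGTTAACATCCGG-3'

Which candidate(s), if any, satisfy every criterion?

Primer 1 (23 nt, A=8 T=7 G=1 C=7): longest run = 2 ✓; GC 8/23 = 34.8%, outside 35.0–63.8% ✗; length 23 ✓ — fails.
Primer 2 (23 nt, A=5 T=9 G=4 C=5): longest run = 3 ✓; GC 9/23 = 39.1% ✓; length 23 ✓ — passes.
Primer 3 (21 nt, A=7 T=5 G=4 C=5): longest run = 2 ✓; GC 9/21 = 42.9% ✓; length 21, outside 22–23 ✗ — fails.

Primer 2 only.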